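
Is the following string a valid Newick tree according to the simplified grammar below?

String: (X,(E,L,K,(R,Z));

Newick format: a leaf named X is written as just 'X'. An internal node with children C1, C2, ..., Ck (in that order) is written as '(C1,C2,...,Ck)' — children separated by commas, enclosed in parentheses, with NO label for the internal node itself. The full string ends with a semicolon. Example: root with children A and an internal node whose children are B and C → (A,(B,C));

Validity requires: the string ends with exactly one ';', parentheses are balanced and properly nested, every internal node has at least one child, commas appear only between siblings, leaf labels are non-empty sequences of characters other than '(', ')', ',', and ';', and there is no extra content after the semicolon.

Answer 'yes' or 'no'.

Answer: no

Derivation:
Input: (X,(E,L,K,(R,Z));
Paren balance: 3 '(' vs 2 ')' MISMATCH
Ends with single ';': True
Full parse: FAILS (expected , or ) at pos 16)
Valid: False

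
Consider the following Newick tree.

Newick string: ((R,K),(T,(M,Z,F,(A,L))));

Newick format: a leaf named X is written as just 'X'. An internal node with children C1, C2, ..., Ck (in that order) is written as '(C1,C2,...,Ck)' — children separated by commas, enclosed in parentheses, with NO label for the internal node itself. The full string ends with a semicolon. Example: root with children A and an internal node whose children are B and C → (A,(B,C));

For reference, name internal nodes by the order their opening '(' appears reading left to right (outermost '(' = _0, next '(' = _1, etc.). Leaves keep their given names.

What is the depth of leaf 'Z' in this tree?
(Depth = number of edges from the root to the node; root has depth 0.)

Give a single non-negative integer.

Newick: ((R,K),(T,(M,Z,F,(A,L))));
Naming internals by '(' encounter order: outermost '(' = _0, next = _1, ...
Query node: Z
Path from root: _0 -> _2 -> _3 -> Z
Depth of Z: 3 (number of edges from root)

Answer: 3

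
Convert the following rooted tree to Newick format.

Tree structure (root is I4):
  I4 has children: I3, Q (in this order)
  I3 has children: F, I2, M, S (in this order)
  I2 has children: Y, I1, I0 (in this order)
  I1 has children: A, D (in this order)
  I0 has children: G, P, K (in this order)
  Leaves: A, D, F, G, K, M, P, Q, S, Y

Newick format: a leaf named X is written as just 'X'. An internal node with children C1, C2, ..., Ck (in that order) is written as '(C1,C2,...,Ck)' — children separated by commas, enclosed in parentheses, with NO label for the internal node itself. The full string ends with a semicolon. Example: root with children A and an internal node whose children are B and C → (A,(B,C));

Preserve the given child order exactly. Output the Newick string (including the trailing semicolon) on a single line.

Answer: ((F,(Y,(A,D),(G,P,K)),M,S),Q);

Derivation:
internal I4 with children ['I3', 'Q']
  internal I3 with children ['F', 'I2', 'M', 'S']
    leaf 'F' → 'F'
    internal I2 with children ['Y', 'I1', 'I0']
      leaf 'Y' → 'Y'
      internal I1 with children ['A', 'D']
        leaf 'A' → 'A'
        leaf 'D' → 'D'
      → '(A,D)'
      internal I0 with children ['G', 'P', 'K']
        leaf 'G' → 'G'
        leaf 'P' → 'P'
        leaf 'K' → 'K'
      → '(G,P,K)'
    → '(Y,(A,D),(G,P,K))'
    leaf 'M' → 'M'
    leaf 'S' → 'S'
  → '(F,(Y,(A,D),(G,P,K)),M,S)'
  leaf 'Q' → 'Q'
→ '((F,(Y,(A,D),(G,P,K)),M,S),Q)'
Final: ((F,(Y,(A,D),(G,P,K)),M,S),Q);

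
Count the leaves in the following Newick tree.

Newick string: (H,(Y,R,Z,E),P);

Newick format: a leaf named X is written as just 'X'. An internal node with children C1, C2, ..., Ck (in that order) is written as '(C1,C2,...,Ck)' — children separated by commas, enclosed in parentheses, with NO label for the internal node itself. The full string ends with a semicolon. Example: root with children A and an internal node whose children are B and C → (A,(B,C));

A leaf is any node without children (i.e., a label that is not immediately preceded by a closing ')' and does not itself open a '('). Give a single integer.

Newick: (H,(Y,R,Z,E),P);
Scan left-to-right; a leaf is any maximal label run not followed by '(':
  pos 1: leaf 'H' → count = 1
  pos 4: leaf 'Y' → count = 2
  pos 6: leaf 'R' → count = 3
  pos 8: leaf 'Z' → count = 4
  pos 10: leaf 'E' → count = 5
  pos 13: leaf 'P' → count = 6
Total leaves: 6

Answer: 6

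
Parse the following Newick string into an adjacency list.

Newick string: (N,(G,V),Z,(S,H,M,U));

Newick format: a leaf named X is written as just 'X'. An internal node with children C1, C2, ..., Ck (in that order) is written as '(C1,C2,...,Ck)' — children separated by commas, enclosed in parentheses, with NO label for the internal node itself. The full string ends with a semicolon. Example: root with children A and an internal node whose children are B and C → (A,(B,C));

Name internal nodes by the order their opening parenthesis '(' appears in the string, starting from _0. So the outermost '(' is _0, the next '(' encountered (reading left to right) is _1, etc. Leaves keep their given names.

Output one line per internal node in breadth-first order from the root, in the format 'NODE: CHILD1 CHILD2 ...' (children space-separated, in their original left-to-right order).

Input: (N,(G,V),Z,(S,H,M,U));
Scanning left-to-right, naming '(' by encounter order:
  pos 0: '(' -> open internal node _0 (depth 1)
  pos 3: '(' -> open internal node _1 (depth 2)
  pos 7: ')' -> close internal node _1 (now at depth 1)
  pos 11: '(' -> open internal node _2 (depth 2)
  pos 19: ')' -> close internal node _2 (now at depth 1)
  pos 20: ')' -> close internal node _0 (now at depth 0)
Total internal nodes: 3
BFS adjacency from root:
  _0: N _1 Z _2
  _1: G V
  _2: S H M U

Answer: _0: N _1 Z _2
_1: G V
_2: S H M U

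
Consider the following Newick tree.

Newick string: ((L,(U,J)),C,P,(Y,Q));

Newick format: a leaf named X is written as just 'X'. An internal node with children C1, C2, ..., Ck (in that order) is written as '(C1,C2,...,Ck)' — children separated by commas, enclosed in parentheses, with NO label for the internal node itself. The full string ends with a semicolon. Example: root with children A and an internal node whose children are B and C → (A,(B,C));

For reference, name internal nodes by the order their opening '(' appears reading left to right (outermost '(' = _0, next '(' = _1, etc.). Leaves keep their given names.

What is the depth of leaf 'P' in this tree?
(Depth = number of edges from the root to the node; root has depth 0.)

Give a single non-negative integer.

Newick: ((L,(U,J)),C,P,(Y,Q));
Naming internals by '(' encounter order: outermost '(' = _0, next = _1, ...
Query node: P
Path from root: _0 -> P
Depth of P: 1 (number of edges from root)

Answer: 1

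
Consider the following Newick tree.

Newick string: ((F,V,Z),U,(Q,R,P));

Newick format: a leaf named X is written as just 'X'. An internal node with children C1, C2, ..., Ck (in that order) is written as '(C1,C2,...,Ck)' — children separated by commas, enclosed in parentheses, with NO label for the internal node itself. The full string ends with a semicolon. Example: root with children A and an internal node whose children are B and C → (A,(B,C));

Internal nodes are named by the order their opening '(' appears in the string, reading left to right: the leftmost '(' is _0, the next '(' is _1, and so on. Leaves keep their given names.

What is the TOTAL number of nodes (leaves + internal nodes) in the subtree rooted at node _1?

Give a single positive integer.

Answer: 4

Derivation:
Newick: ((F,V,Z),U,(Q,R,P));
Locate _1: it is the '(' at position 1 (the 2nd '(' reading left to right).
Query: subtree rooted at _1
_1: subtree_size = 1 + 3
  F: subtree_size = 1 + 0
  V: subtree_size = 1 + 0
  Z: subtree_size = 1 + 0
Total subtree size of _1: 4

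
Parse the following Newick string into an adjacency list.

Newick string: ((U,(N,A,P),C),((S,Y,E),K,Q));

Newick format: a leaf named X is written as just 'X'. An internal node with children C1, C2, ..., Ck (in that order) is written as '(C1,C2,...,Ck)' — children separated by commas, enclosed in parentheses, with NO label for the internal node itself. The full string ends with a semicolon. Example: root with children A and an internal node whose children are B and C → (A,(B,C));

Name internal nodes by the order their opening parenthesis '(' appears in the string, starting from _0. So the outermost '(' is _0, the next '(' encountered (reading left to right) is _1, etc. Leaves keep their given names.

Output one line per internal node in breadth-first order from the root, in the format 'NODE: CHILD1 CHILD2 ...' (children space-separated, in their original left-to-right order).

Answer: _0: _1 _3
_1: U _2 C
_3: _4 K Q
_2: N A P
_4: S Y E

Derivation:
Input: ((U,(N,A,P),C),((S,Y,E),K,Q));
Scanning left-to-right, naming '(' by encounter order:
  pos 0: '(' -> open internal node _0 (depth 1)
  pos 1: '(' -> open internal node _1 (depth 2)
  pos 4: '(' -> open internal node _2 (depth 3)
  pos 10: ')' -> close internal node _2 (now at depth 2)
  pos 13: ')' -> close internal node _1 (now at depth 1)
  pos 15: '(' -> open internal node _3 (depth 2)
  pos 16: '(' -> open internal node _4 (depth 3)
  pos 22: ')' -> close internal node _4 (now at depth 2)
  pos 27: ')' -> close internal node _3 (now at depth 1)
  pos 28: ')' -> close internal node _0 (now at depth 0)
Total internal nodes: 5
BFS adjacency from root:
  _0: _1 _3
  _1: U _2 C
  _3: _4 K Q
  _2: N A P
  _4: S Y E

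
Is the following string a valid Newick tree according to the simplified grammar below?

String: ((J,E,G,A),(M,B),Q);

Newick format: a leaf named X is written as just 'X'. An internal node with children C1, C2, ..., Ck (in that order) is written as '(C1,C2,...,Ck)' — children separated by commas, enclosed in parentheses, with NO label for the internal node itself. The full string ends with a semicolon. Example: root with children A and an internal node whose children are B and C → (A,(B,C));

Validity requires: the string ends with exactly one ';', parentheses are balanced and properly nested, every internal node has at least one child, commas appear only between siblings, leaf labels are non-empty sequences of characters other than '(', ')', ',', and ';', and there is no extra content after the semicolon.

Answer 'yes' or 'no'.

Input: ((J,E,G,A),(M,B),Q);
Paren balance: 3 '(' vs 3 ')' OK
Ends with single ';': True
Full parse: OK
Valid: True

Answer: yes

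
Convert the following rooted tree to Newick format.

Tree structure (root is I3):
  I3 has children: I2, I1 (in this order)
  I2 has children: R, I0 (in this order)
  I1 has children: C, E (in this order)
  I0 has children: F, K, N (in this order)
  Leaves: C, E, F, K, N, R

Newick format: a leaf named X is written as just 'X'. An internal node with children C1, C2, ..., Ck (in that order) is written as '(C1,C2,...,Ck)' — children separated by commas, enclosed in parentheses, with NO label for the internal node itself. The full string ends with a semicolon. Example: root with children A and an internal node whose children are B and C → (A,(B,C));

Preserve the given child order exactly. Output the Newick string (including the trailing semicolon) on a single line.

Answer: ((R,(F,K,N)),(C,E));

Derivation:
internal I3 with children ['I2', 'I1']
  internal I2 with children ['R', 'I0']
    leaf 'R' → 'R'
    internal I0 with children ['F', 'K', 'N']
      leaf 'F' → 'F'
      leaf 'K' → 'K'
      leaf 'N' → 'N'
    → '(F,K,N)'
  → '(R,(F,K,N))'
  internal I1 with children ['C', 'E']
    leaf 'C' → 'C'
    leaf 'E' → 'E'
  → '(C,E)'
→ '((R,(F,K,N)),(C,E))'
Final: ((R,(F,K,N)),(C,E));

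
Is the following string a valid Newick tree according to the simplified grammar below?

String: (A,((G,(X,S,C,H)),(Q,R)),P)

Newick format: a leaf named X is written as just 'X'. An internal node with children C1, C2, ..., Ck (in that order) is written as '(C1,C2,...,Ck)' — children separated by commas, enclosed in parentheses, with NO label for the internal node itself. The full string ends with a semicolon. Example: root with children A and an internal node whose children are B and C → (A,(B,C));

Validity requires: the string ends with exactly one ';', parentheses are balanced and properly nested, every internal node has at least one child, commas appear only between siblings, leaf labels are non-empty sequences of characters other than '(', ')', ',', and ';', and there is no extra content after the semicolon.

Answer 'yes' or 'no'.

Answer: no

Derivation:
Input: (A,((G,(X,S,C,H)),(Q,R)),P)
Paren balance: 5 '(' vs 5 ')' OK
Ends with single ';': False
Full parse: FAILS (must end with ;)
Valid: False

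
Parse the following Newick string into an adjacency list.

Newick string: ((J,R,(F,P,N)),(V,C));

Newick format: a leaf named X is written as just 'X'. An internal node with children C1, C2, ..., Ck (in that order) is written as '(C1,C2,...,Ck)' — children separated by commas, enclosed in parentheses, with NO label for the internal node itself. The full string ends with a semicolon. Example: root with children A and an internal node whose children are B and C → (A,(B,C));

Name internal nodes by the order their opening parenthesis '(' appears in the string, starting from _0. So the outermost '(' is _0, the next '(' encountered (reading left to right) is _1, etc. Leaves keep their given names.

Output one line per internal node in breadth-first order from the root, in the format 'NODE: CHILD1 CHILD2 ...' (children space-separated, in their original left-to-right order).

Input: ((J,R,(F,P,N)),(V,C));
Scanning left-to-right, naming '(' by encounter order:
  pos 0: '(' -> open internal node _0 (depth 1)
  pos 1: '(' -> open internal node _1 (depth 2)
  pos 6: '(' -> open internal node _2 (depth 3)
  pos 12: ')' -> close internal node _2 (now at depth 2)
  pos 13: ')' -> close internal node _1 (now at depth 1)
  pos 15: '(' -> open internal node _3 (depth 2)
  pos 19: ')' -> close internal node _3 (now at depth 1)
  pos 20: ')' -> close internal node _0 (now at depth 0)
Total internal nodes: 4
BFS adjacency from root:
  _0: _1 _3
  _1: J R _2
  _3: V C
  _2: F P N

Answer: _0: _1 _3
_1: J R _2
_3: V C
_2: F P N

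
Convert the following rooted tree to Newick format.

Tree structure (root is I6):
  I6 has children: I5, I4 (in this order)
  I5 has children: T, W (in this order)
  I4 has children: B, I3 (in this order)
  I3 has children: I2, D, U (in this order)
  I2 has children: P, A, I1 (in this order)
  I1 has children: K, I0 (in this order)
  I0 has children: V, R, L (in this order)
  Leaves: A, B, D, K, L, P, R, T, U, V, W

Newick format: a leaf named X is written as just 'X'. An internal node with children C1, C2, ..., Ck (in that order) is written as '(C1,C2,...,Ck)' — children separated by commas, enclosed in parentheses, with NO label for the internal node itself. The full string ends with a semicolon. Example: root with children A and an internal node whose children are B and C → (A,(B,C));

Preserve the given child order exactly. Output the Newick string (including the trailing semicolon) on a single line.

internal I6 with children ['I5', 'I4']
  internal I5 with children ['T', 'W']
    leaf 'T' → 'T'
    leaf 'W' → 'W'
  → '(T,W)'
  internal I4 with children ['B', 'I3']
    leaf 'B' → 'B'
    internal I3 with children ['I2', 'D', 'U']
      internal I2 with children ['P', 'A', 'I1']
        leaf 'P' → 'P'
        leaf 'A' → 'A'
        internal I1 with children ['K', 'I0']
          leaf 'K' → 'K'
          internal I0 with children ['V', 'R', 'L']
            leaf 'V' → 'V'
            leaf 'R' → 'R'
            leaf 'L' → 'L'
          → '(V,R,L)'
        → '(K,(V,R,L))'
      → '(P,A,(K,(V,R,L)))'
      leaf 'D' → 'D'
      leaf 'U' → 'U'
    → '((P,A,(K,(V,R,L))),D,U)'
  → '(B,((P,A,(K,(V,R,L))),D,U))'
→ '((T,W),(B,((P,A,(K,(V,R,L))),D,U)))'
Final: ((T,W),(B,((P,A,(K,(V,R,L))),D,U)));

Answer: ((T,W),(B,((P,A,(K,(V,R,L))),D,U)));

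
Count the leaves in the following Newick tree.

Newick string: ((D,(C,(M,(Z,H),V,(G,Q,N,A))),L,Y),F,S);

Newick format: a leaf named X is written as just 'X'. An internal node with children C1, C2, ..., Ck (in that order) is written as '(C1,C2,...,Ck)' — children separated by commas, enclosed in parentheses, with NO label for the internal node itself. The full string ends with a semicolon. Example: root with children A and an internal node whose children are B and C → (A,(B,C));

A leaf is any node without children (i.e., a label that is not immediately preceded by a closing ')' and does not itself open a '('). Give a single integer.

Newick: ((D,(C,(M,(Z,H),V,(G,Q,N,A))),L,Y),F,S);
Scan left-to-right; a leaf is any maximal label run not followed by '(':
  pos 2: leaf 'D' → count = 1
  pos 5: leaf 'C' → count = 2
  pos 8: leaf 'M' → count = 3
  pos 11: leaf 'Z' → count = 4
  pos 13: leaf 'H' → count = 5
  pos 16: leaf 'V' → count = 6
  pos 19: leaf 'G' → count = 7
  pos 21: leaf 'Q' → count = 8
  pos 23: leaf 'N' → count = 9
  pos 25: leaf 'A' → count = 10
  pos 30: leaf 'L' → count = 11
  pos 32: leaf 'Y' → count = 12
  pos 35: leaf 'F' → count = 13
  pos 37: leaf 'S' → count = 14
Total leaves: 14

Answer: 14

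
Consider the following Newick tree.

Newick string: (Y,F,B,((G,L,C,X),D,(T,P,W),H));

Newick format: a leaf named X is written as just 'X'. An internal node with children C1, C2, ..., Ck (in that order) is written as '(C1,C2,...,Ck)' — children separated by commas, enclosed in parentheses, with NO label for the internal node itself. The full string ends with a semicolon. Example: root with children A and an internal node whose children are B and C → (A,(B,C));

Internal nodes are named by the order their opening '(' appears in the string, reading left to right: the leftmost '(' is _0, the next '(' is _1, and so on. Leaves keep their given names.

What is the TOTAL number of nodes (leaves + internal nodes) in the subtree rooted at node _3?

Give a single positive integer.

Newick: (Y,F,B,((G,L,C,X),D,(T,P,W),H));
Locate _3: it is the '(' at position 20 (the 4th '(' reading left to right).
Query: subtree rooted at _3
_3: subtree_size = 1 + 3
  T: subtree_size = 1 + 0
  P: subtree_size = 1 + 0
  W: subtree_size = 1 + 0
Total subtree size of _3: 4

Answer: 4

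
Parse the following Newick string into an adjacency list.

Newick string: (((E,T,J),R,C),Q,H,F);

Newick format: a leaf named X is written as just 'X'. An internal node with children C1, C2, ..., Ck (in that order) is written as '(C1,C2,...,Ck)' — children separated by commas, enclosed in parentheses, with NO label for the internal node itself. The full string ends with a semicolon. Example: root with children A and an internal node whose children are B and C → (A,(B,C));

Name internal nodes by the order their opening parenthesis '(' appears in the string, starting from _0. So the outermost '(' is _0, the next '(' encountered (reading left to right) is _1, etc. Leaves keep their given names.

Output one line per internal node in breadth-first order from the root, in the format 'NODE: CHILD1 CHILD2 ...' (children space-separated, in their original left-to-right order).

Input: (((E,T,J),R,C),Q,H,F);
Scanning left-to-right, naming '(' by encounter order:
  pos 0: '(' -> open internal node _0 (depth 1)
  pos 1: '(' -> open internal node _1 (depth 2)
  pos 2: '(' -> open internal node _2 (depth 3)
  pos 8: ')' -> close internal node _2 (now at depth 2)
  pos 13: ')' -> close internal node _1 (now at depth 1)
  pos 20: ')' -> close internal node _0 (now at depth 0)
Total internal nodes: 3
BFS adjacency from root:
  _0: _1 Q H F
  _1: _2 R C
  _2: E T J

Answer: _0: _1 Q H F
_1: _2 R C
_2: E T J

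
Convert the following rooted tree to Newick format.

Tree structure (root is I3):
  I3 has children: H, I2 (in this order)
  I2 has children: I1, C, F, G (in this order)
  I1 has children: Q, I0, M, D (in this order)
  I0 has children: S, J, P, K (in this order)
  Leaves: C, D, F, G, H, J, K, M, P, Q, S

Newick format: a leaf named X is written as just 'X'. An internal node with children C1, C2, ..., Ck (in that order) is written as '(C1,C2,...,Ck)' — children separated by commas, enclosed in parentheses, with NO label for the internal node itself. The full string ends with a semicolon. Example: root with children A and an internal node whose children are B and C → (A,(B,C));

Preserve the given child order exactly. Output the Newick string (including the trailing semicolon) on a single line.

internal I3 with children ['H', 'I2']
  leaf 'H' → 'H'
  internal I2 with children ['I1', 'C', 'F', 'G']
    internal I1 with children ['Q', 'I0', 'M', 'D']
      leaf 'Q' → 'Q'
      internal I0 with children ['S', 'J', 'P', 'K']
        leaf 'S' → 'S'
        leaf 'J' → 'J'
        leaf 'P' → 'P'
        leaf 'K' → 'K'
      → '(S,J,P,K)'
      leaf 'M' → 'M'
      leaf 'D' → 'D'
    → '(Q,(S,J,P,K),M,D)'
    leaf 'C' → 'C'
    leaf 'F' → 'F'
    leaf 'G' → 'G'
  → '((Q,(S,J,P,K),M,D),C,F,G)'
→ '(H,((Q,(S,J,P,K),M,D),C,F,G))'
Final: (H,((Q,(S,J,P,K),M,D),C,F,G));

Answer: (H,((Q,(S,J,P,K),M,D),C,F,G));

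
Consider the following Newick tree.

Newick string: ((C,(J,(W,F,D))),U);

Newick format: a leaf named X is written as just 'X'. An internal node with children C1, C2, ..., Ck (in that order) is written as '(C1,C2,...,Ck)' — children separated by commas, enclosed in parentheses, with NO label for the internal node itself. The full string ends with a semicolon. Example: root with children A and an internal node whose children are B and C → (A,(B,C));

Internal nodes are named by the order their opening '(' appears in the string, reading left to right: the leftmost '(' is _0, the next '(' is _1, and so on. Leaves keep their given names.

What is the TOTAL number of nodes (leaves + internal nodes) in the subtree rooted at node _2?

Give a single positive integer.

Answer: 6

Derivation:
Newick: ((C,(J,(W,F,D))),U);
Locate _2: it is the '(' at position 4 (the 3rd '(' reading left to right).
Query: subtree rooted at _2
_2: subtree_size = 1 + 5
  J: subtree_size = 1 + 0
  _3: subtree_size = 1 + 3
    W: subtree_size = 1 + 0
    F: subtree_size = 1 + 0
    D: subtree_size = 1 + 0
Total subtree size of _2: 6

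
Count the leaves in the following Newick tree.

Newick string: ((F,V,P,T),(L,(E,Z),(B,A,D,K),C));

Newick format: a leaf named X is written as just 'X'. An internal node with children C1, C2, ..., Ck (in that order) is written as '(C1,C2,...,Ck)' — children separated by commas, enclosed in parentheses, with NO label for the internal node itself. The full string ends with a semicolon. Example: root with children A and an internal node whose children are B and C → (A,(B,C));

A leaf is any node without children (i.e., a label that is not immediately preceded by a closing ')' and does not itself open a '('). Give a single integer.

Newick: ((F,V,P,T),(L,(E,Z),(B,A,D,K),C));
Scan left-to-right; a leaf is any maximal label run not followed by '(':
  pos 2: leaf 'F' → count = 1
  pos 4: leaf 'V' → count = 2
  pos 6: leaf 'P' → count = 3
  pos 8: leaf 'T' → count = 4
  pos 12: leaf 'L' → count = 5
  pos 15: leaf 'E' → count = 6
  pos 17: leaf 'Z' → count = 7
  pos 21: leaf 'B' → count = 8
  pos 23: leaf 'A' → count = 9
  pos 25: leaf 'D' → count = 10
  pos 27: leaf 'K' → count = 11
  pos 30: leaf 'C' → count = 12
Total leaves: 12

Answer: 12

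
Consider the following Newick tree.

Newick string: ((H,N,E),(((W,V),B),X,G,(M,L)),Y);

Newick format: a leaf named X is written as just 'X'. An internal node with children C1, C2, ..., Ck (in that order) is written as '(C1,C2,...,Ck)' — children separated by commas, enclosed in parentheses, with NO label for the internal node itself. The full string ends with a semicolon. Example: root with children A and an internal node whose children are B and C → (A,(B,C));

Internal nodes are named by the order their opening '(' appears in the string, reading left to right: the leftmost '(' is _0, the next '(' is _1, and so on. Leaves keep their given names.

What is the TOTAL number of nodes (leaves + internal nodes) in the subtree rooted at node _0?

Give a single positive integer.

Newick: ((H,N,E),(((W,V),B),X,G,(M,L)),Y);
Locate _0: it is the '(' at position 0 (the 1st '(' reading left to right).
Query: subtree rooted at _0
_0: subtree_size = 1 + 16
  _1: subtree_size = 1 + 3
    H: subtree_size = 1 + 0
    N: subtree_size = 1 + 0
    E: subtree_size = 1 + 0
  _2: subtree_size = 1 + 10
    _3: subtree_size = 1 + 4
      _4: subtree_size = 1 + 2
        W: subtree_size = 1 + 0
        V: subtree_size = 1 + 0
      B: subtree_size = 1 + 0
    X: subtree_size = 1 + 0
    G: subtree_size = 1 + 0
    _5: subtree_size = 1 + 2
      M: subtree_size = 1 + 0
      L: subtree_size = 1 + 0
  Y: subtree_size = 1 + 0
Total subtree size of _0: 17

Answer: 17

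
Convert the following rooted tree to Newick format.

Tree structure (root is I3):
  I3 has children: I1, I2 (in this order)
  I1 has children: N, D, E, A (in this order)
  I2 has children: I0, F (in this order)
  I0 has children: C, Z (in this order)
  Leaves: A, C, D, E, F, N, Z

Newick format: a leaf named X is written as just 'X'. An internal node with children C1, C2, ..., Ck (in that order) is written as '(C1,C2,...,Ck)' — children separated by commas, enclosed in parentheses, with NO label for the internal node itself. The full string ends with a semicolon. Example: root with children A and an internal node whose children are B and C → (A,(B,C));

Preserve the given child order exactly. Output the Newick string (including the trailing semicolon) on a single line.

Answer: ((N,D,E,A),((C,Z),F));

Derivation:
internal I3 with children ['I1', 'I2']
  internal I1 with children ['N', 'D', 'E', 'A']
    leaf 'N' → 'N'
    leaf 'D' → 'D'
    leaf 'E' → 'E'
    leaf 'A' → 'A'
  → '(N,D,E,A)'
  internal I2 with children ['I0', 'F']
    internal I0 with children ['C', 'Z']
      leaf 'C' → 'C'
      leaf 'Z' → 'Z'
    → '(C,Z)'
    leaf 'F' → 'F'
  → '((C,Z),F)'
→ '((N,D,E,A),((C,Z),F))'
Final: ((N,D,E,A),((C,Z),F));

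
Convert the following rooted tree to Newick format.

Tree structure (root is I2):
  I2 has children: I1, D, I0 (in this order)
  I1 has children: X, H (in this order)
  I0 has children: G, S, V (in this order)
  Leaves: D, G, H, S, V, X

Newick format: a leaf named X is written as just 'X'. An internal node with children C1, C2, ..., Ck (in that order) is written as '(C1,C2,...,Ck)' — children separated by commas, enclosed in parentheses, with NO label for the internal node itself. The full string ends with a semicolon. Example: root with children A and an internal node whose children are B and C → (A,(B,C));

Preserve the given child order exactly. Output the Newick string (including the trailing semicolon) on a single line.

internal I2 with children ['I1', 'D', 'I0']
  internal I1 with children ['X', 'H']
    leaf 'X' → 'X'
    leaf 'H' → 'H'
  → '(X,H)'
  leaf 'D' → 'D'
  internal I0 with children ['G', 'S', 'V']
    leaf 'G' → 'G'
    leaf 'S' → 'S'
    leaf 'V' → 'V'
  → '(G,S,V)'
→ '((X,H),D,(G,S,V))'
Final: ((X,H),D,(G,S,V));

Answer: ((X,H),D,(G,S,V));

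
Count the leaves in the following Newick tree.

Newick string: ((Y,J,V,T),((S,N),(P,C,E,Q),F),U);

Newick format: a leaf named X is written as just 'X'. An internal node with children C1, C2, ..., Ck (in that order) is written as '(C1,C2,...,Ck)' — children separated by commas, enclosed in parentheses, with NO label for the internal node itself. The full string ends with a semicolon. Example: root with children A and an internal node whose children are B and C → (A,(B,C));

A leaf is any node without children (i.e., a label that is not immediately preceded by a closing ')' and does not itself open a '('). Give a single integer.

Answer: 12

Derivation:
Newick: ((Y,J,V,T),((S,N),(P,C,E,Q),F),U);
Scan left-to-right; a leaf is any maximal label run not followed by '(':
  pos 2: leaf 'Y' → count = 1
  pos 4: leaf 'J' → count = 2
  pos 6: leaf 'V' → count = 3
  pos 8: leaf 'T' → count = 4
  pos 13: leaf 'S' → count = 5
  pos 15: leaf 'N' → count = 6
  pos 19: leaf 'P' → count = 7
  pos 21: leaf 'C' → count = 8
  pos 23: leaf 'E' → count = 9
  pos 25: leaf 'Q' → count = 10
  pos 28: leaf 'F' → count = 11
  pos 31: leaf 'U' → count = 12
Total leaves: 12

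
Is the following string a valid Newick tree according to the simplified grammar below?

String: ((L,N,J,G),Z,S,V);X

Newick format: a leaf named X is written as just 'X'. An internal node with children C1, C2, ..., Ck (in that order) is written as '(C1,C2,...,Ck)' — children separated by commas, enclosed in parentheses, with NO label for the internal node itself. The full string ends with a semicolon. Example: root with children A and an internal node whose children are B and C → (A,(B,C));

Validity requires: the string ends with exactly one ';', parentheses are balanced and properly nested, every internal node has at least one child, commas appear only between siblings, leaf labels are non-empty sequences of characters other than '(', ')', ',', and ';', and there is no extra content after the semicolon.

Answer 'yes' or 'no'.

Input: ((L,N,J,G),Z,S,V);X
Paren balance: 2 '(' vs 2 ')' OK
Ends with single ';': False
Full parse: FAILS (must end with ;)
Valid: False

Answer: no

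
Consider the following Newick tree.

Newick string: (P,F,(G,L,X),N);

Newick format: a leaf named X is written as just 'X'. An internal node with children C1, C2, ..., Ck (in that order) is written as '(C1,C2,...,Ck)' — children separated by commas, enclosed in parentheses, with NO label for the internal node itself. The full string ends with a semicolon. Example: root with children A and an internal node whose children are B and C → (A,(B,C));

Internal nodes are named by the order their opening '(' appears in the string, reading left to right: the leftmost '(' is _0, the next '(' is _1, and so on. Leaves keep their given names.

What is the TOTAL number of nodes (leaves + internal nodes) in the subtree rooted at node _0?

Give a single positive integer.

Answer: 8

Derivation:
Newick: (P,F,(G,L,X),N);
Locate _0: it is the '(' at position 0 (the 1st '(' reading left to right).
Query: subtree rooted at _0
_0: subtree_size = 1 + 7
  P: subtree_size = 1 + 0
  F: subtree_size = 1 + 0
  _1: subtree_size = 1 + 3
    G: subtree_size = 1 + 0
    L: subtree_size = 1 + 0
    X: subtree_size = 1 + 0
  N: subtree_size = 1 + 0
Total subtree size of _0: 8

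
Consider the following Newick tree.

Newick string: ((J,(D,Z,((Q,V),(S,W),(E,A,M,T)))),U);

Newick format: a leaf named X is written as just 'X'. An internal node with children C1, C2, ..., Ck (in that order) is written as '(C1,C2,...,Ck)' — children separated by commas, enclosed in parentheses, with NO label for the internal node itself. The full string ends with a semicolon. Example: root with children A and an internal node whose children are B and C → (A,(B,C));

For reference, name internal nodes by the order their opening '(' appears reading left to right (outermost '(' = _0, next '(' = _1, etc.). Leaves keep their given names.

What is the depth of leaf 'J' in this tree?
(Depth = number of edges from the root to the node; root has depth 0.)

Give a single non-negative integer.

Newick: ((J,(D,Z,((Q,V),(S,W),(E,A,M,T)))),U);
Naming internals by '(' encounter order: outermost '(' = _0, next = _1, ...
Query node: J
Path from root: _0 -> _1 -> J
Depth of J: 2 (number of edges from root)

Answer: 2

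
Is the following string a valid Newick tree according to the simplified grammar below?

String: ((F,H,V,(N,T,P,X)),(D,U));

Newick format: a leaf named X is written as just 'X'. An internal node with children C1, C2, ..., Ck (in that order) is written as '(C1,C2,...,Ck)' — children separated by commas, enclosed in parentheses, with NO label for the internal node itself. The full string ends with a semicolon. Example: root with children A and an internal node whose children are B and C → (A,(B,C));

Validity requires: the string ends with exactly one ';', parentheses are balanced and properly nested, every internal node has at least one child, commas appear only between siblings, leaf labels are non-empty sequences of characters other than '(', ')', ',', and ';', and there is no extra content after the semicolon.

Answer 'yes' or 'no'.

Answer: yes

Derivation:
Input: ((F,H,V,(N,T,P,X)),(D,U));
Paren balance: 4 '(' vs 4 ')' OK
Ends with single ';': True
Full parse: OK
Valid: True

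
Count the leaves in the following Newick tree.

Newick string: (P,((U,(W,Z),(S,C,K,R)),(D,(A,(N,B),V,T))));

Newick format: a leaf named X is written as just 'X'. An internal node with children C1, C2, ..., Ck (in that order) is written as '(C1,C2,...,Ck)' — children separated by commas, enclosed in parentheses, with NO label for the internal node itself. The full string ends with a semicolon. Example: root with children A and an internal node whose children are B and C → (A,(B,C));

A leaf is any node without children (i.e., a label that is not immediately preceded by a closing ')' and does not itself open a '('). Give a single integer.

Answer: 14

Derivation:
Newick: (P,((U,(W,Z),(S,C,K,R)),(D,(A,(N,B),V,T))));
Scan left-to-right; a leaf is any maximal label run not followed by '(':
  pos 1: leaf 'P' → count = 1
  pos 5: leaf 'U' → count = 2
  pos 8: leaf 'W' → count = 3
  pos 10: leaf 'Z' → count = 4
  pos 14: leaf 'S' → count = 5
  pos 16: leaf 'C' → count = 6
  pos 18: leaf 'K' → count = 7
  pos 20: leaf 'R' → count = 8
  pos 25: leaf 'D' → count = 9
  pos 28: leaf 'A' → count = 10
  pos 31: leaf 'N' → count = 11
  pos 33: leaf 'B' → count = 12
  pos 36: leaf 'V' → count = 13
  pos 38: leaf 'T' → count = 14
Total leaves: 14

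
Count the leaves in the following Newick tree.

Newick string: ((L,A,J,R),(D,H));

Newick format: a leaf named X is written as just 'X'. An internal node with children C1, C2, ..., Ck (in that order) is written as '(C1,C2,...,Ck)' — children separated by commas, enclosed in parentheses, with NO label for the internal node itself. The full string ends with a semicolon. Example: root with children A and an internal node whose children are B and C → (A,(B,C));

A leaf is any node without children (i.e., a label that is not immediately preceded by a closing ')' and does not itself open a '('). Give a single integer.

Answer: 6

Derivation:
Newick: ((L,A,J,R),(D,H));
Scan left-to-right; a leaf is any maximal label run not followed by '(':
  pos 2: leaf 'L' → count = 1
  pos 4: leaf 'A' → count = 2
  pos 6: leaf 'J' → count = 3
  pos 8: leaf 'R' → count = 4
  pos 12: leaf 'D' → count = 5
  pos 14: leaf 'H' → count = 6
Total leaves: 6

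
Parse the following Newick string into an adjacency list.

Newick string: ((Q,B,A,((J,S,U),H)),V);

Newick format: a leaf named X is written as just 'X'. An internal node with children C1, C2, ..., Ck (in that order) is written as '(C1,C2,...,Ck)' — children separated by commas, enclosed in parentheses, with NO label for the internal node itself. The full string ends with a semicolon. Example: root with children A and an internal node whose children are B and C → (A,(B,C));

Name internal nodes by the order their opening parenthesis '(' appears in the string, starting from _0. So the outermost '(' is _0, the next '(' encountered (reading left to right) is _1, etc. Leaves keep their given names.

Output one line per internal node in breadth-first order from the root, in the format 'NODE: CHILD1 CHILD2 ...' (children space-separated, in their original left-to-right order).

Input: ((Q,B,A,((J,S,U),H)),V);
Scanning left-to-right, naming '(' by encounter order:
  pos 0: '(' -> open internal node _0 (depth 1)
  pos 1: '(' -> open internal node _1 (depth 2)
  pos 8: '(' -> open internal node _2 (depth 3)
  pos 9: '(' -> open internal node _3 (depth 4)
  pos 15: ')' -> close internal node _3 (now at depth 3)
  pos 18: ')' -> close internal node _2 (now at depth 2)
  pos 19: ')' -> close internal node _1 (now at depth 1)
  pos 22: ')' -> close internal node _0 (now at depth 0)
Total internal nodes: 4
BFS adjacency from root:
  _0: _1 V
  _1: Q B A _2
  _2: _3 H
  _3: J S U

Answer: _0: _1 V
_1: Q B A _2
_2: _3 H
_3: J S U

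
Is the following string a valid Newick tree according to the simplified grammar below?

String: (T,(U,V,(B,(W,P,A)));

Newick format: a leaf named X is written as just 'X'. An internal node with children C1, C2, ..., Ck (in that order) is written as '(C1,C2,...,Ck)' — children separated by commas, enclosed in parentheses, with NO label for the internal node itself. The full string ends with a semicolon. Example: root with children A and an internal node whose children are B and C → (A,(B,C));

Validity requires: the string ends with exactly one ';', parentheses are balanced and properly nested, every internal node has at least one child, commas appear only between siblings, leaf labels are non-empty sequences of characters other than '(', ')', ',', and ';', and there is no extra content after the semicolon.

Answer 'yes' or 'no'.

Answer: no

Derivation:
Input: (T,(U,V,(B,(W,P,A)));
Paren balance: 4 '(' vs 3 ')' MISMATCH
Ends with single ';': True
Full parse: FAILS (expected , or ) at pos 20)
Valid: False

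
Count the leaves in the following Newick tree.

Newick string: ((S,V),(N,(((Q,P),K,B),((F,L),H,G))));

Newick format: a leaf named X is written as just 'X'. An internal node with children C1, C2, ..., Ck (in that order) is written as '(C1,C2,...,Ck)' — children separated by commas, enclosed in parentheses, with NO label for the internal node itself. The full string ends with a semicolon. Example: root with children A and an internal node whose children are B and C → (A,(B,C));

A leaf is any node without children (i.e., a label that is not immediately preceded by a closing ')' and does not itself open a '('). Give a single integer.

Newick: ((S,V),(N,(((Q,P),K,B),((F,L),H,G))));
Scan left-to-right; a leaf is any maximal label run not followed by '(':
  pos 2: leaf 'S' → count = 1
  pos 4: leaf 'V' → count = 2
  pos 8: leaf 'N' → count = 3
  pos 13: leaf 'Q' → count = 4
  pos 15: leaf 'P' → count = 5
  pos 18: leaf 'K' → count = 6
  pos 20: leaf 'B' → count = 7
  pos 25: leaf 'F' → count = 8
  pos 27: leaf 'L' → count = 9
  pos 30: leaf 'H' → count = 10
  pos 32: leaf 'G' → count = 11
Total leaves: 11

Answer: 11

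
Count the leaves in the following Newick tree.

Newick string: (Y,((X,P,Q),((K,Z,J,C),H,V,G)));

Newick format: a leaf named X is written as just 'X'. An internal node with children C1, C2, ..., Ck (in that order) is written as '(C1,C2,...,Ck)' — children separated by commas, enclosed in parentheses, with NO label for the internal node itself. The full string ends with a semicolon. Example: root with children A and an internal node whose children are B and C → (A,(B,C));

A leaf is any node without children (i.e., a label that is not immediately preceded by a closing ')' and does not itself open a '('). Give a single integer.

Newick: (Y,((X,P,Q),((K,Z,J,C),H,V,G)));
Scan left-to-right; a leaf is any maximal label run not followed by '(':
  pos 1: leaf 'Y' → count = 1
  pos 5: leaf 'X' → count = 2
  pos 7: leaf 'P' → count = 3
  pos 9: leaf 'Q' → count = 4
  pos 14: leaf 'K' → count = 5
  pos 16: leaf 'Z' → count = 6
  pos 18: leaf 'J' → count = 7
  pos 20: leaf 'C' → count = 8
  pos 23: leaf 'H' → count = 9
  pos 25: leaf 'V' → count = 10
  pos 27: leaf 'G' → count = 11
Total leaves: 11

Answer: 11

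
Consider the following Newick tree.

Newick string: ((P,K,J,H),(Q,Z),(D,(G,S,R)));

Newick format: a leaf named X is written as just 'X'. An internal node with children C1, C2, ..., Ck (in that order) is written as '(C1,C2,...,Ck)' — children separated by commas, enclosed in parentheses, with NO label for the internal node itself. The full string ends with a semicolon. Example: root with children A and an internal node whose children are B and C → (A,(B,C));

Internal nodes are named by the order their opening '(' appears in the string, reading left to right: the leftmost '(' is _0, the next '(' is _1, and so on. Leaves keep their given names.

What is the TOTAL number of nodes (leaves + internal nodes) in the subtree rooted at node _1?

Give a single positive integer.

Newick: ((P,K,J,H),(Q,Z),(D,(G,S,R)));
Locate _1: it is the '(' at position 1 (the 2nd '(' reading left to right).
Query: subtree rooted at _1
_1: subtree_size = 1 + 4
  P: subtree_size = 1 + 0
  K: subtree_size = 1 + 0
  J: subtree_size = 1 + 0
  H: subtree_size = 1 + 0
Total subtree size of _1: 5

Answer: 5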